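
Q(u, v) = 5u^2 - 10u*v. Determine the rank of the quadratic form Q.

2

The symmetric matrix is A = [[5, -5], [-5, 0]].
Symmetric row and column elimination reduces A to a congruent diagonal form with pivots 5, -5.
Counting signs: 1 positive, 1 negative.
The rank is the number of nonzero pivots: 2.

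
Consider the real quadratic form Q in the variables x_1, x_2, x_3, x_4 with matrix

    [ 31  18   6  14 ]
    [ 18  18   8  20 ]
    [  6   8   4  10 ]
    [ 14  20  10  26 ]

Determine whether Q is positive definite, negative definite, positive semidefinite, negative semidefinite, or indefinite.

positive definite

Leading principal minors: Δ_1 = 31, Δ_2 = 234, Δ_3 = 32, Δ_4 = 24.
All leading principal minors are positive, so by Sylvester's criterion Q is positive definite.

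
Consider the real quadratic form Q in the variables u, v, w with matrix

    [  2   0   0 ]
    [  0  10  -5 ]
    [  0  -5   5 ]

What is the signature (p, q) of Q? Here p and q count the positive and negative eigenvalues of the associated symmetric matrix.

(3, 0)

Congruent diagonalization of A (simultaneous row and column reduction) yields pivots 2, 10, 5/2.
So there are 3 positive pivots.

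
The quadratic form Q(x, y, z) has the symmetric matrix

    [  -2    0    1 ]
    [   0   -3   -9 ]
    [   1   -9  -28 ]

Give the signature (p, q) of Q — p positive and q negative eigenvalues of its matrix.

Symmetric row and column elimination reduces A to a congruent diagonal form with pivots -2, -3, -1/2.
That gives 3 negative pivots.

(0, 3)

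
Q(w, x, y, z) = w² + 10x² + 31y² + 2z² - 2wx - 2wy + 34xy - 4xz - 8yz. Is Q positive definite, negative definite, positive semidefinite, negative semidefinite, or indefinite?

The symmetric matrix is A = [[1, -1, -1, 0], [-1, 10, 17, -2], [-1, 17, 31, -4], [0, -2, -4, 2]].
Congruent diagonalization of A (simultaneous row and column reduction) yields pivots 1, 9, 14/9, 10/7.
So there are 4 positive pivots.
Hence Q is positive definite.

positive definite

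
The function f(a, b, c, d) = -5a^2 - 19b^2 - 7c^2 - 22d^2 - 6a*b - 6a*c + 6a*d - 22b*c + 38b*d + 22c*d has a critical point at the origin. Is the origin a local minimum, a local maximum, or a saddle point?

local maximum

The Hessian at the origin is H = [[-10, -6, -6, 6], [-6, -38, -22, 38], [-6, -22, -14, 22], [6, 38, 22, -44]].
Symmetric row and column elimination reduces H to a congruent diagonal form with pivots -10, -172/5, -24/43, -6.
So there are 4 negative pivots.
H is negative definite, so the origin is a strict local maximum.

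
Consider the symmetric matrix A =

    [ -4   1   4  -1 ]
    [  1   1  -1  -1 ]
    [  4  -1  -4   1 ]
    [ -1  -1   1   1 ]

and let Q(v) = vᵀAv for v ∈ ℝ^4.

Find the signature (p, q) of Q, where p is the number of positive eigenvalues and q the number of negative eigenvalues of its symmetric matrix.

(1, 1)

Row-reducing A symmetrically gives the diagonal entries -4, 5/4, 0, 0.
That gives 1 positive, 1 negative, 2 zero pivots.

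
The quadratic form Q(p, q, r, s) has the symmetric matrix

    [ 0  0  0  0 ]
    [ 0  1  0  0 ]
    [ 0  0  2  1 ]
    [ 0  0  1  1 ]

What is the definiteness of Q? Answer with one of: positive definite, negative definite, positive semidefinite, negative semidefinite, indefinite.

Congruent diagonalization of A (simultaneous row and column reduction) yields pivots 0, 1, 2, 1/2.
That gives 3 positive, 1 zero pivots.
Hence Q is positive semidefinite.

positive semidefinite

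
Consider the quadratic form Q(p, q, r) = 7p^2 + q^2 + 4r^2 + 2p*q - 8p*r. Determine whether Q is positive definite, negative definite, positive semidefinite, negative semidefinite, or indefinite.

The symmetric matrix of Q is A = [[7, 1, -4], [1, 1, 0], [-4, 0, 4]].
Leading principal minors: Δ_1 = 7, Δ_2 = 6, Δ_3 = 8.
All leading principal minors are positive, so by Sylvester's criterion Q is positive definite.

positive definite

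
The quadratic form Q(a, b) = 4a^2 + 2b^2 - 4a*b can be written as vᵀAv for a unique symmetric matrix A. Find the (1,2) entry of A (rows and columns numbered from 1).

-2

The coefficient of a·b in Q is -4. For a symmetric A this equals A[1,2] + A[2,1] = 2·A[1,2].
So A[1,2] = -4/2 = -2.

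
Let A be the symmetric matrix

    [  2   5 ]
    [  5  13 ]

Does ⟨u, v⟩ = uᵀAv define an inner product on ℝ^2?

yes

For the 2×2 matrix [[2, 5], [5, 13]]: det = 2·13 − (5)² = 1, trace = 15.
det > 0 so both eigenvalues share the sign of the trace; trace = 15 > 0 ⇒ both positive.
⟨·,·⟩ is an inner product exactly when A is positive definite.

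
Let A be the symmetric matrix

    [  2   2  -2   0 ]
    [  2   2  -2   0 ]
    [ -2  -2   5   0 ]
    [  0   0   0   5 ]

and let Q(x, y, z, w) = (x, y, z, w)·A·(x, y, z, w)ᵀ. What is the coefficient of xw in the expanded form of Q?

0

The coefficient of xw is A[1,4] + A[4,1] = 2·0 = 0.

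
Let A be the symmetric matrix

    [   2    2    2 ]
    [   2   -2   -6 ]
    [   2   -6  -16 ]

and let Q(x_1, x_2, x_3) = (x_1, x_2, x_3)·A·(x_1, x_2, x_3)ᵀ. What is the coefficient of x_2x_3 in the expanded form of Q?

-12

The coefficient of x_2x_3 is A[2,3] + A[3,2] = 2·(-6) = -12.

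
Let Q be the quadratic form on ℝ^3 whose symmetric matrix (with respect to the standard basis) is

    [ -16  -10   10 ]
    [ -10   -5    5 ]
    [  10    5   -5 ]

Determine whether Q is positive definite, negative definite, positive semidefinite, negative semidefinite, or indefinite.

Row-reducing A symmetrically gives the diagonal entries -16, 5/4, 0.
That gives 1 positive, 1 negative, 1 zero pivots.
Hence Q is indefinite.

indefinite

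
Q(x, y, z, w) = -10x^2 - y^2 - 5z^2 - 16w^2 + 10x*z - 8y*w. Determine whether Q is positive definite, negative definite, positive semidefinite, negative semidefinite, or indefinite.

negative semidefinite

The associated matrix is A = [[-10, 0, 5, 0], [0, -1, 0, -4], [5, 0, -5, 0], [0, -4, 0, -16]].
Congruent diagonalization of A (simultaneous row and column reduction) yields pivots -10, -1, -5/2, 0.
That gives 3 negative, 1 zero pivots.
Hence Q is negative semidefinite.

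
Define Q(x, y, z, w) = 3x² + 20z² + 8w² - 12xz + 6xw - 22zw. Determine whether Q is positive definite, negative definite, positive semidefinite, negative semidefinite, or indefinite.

The associated matrix is A = [[3, 0, -6, 3], [0, 0, 0, 0], [-6, 0, 20, -11], [3, 0, -11, 8]].
Symmetric row and column elimination reduces A to a congruent diagonal form with pivots 3, 0, 8, 15/8.
Counting signs: 3 positive, 1 zero.
Hence Q is positive semidefinite.

positive semidefinite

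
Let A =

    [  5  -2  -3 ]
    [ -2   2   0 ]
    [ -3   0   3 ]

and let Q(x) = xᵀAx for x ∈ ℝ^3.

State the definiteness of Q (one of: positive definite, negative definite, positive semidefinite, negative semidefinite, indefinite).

Congruent diagonalization of A (simultaneous row and column reduction) yields pivots 5, 6/5, 0.
So there are 2 positive, 1 zero pivots.
Hence Q is positive semidefinite.

positive semidefinite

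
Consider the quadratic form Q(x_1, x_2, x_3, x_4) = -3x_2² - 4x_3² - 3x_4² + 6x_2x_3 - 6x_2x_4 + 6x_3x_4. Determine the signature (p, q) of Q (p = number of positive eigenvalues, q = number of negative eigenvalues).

The symmetric matrix is A = [[0, 0, 0, 0], [0, -3, 3, -3], [0, 3, -4, 3], [0, -3, 3, -3]].
Symmetric row and column elimination reduces A to a congruent diagonal form with pivots 0, -3, -1, 0.
Counting signs: 2 negative, 2 zero.

(0, 2)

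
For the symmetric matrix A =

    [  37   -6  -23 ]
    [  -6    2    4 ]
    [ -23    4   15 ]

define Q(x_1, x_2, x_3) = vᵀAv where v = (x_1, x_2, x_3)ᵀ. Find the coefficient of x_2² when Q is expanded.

2

The coefficient of x_2² is the diagonal entry A[2,2] = 2.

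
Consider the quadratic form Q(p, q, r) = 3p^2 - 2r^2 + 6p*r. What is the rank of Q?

The symmetric matrix is A = [[3, 0, 3], [0, 0, 0], [3, 0, -2]].
Applying the same elementary operations to the rows and columns of A produces a congruent diagonal matrix with entries 3, 0, -5.
That gives 1 positive, 1 negative, 1 zero pivots.
The rank is the number of nonzero pivots: 2.

2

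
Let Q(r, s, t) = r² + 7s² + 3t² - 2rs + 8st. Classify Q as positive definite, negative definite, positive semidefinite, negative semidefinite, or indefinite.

positive definite

The symmetric matrix of Q is A = [[1, -1, 0], [-1, 7, 4], [0, 4, 3]].
Leading principal minors: Δ_1 = 1, Δ_2 = 6, Δ_3 = 2.
All leading principal minors are positive, so by Sylvester's criterion Q is positive definite.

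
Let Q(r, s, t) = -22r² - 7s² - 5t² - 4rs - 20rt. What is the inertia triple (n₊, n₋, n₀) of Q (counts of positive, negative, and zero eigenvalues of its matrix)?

Write A = [[-22, -2, -10], [-2, -7, 0], [-10, 0, -5]].
Congruent diagonalization of A (simultaneous row and column reduction) yields pivots -22, -75/11, -1/3.
That gives 3 negative pivots.

(0, 3, 0)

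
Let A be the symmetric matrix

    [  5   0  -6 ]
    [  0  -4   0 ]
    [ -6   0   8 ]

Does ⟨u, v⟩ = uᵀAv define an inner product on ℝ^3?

no

Symmetric row and column elimination reduces A to a congruent diagonal form with pivots 5, -4, 4/5.
That gives 2 positive, 1 negative pivots.
Hence Q is indefinite.
⟨·,·⟩ is an inner product exactly when A is positive definite.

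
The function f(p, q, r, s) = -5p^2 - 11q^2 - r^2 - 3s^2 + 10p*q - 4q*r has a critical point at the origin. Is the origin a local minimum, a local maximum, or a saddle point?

local maximum

The Hessian at the origin is H = [[-10, 10, 0, 0], [10, -22, -4, 0], [0, -4, -2, 0], [0, 0, 0, -6]].
Applying the same elementary operations to the rows and columns of H produces a congruent diagonal matrix with entries -10, -12, -2/3, -6.
Counting signs: 4 negative.
H is negative definite, so the origin is a strict local maximum.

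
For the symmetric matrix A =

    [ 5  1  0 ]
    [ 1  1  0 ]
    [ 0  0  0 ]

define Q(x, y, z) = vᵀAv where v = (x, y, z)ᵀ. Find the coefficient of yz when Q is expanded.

The coefficient of yz is A[2,3] + A[3,2] = 2·0 = 0.

0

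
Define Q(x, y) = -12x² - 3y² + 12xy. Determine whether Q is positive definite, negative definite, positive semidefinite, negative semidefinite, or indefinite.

The symmetric matrix is A = [[-12, 6], [6, -3]].
Symmetric row and column elimination reduces A to a congruent diagonal form with pivots -12, 0.
That gives 1 negative, 1 zero pivots.
Hence Q is negative semidefinite.

negative semidefinite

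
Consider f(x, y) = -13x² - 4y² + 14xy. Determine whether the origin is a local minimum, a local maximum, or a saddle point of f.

local maximum

The Hessian at the origin is H = [[-26, 14], [14, -8]].
det H = -26·-8 − (14)² = 12 > 0 and H[1,1] = -26 < 0, so H is negative definite.
Therefore the origin is a local maximum.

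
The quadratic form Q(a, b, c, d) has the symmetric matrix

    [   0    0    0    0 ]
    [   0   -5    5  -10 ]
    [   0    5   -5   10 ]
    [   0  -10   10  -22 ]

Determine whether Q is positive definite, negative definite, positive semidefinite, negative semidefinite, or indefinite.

Row-reducing A symmetrically gives the diagonal entries 0, -5, 0, -2.
That gives 2 negative, 2 zero pivots.
Hence Q is negative semidefinite.

negative semidefinite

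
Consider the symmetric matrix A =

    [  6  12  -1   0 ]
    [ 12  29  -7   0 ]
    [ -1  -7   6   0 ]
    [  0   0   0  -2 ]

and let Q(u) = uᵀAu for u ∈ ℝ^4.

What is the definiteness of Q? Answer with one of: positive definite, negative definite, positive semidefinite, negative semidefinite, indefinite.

indefinite

Congruent diagonalization of A (simultaneous row and column reduction) yields pivots 6, 5, 5/6, -2.
Counting signs: 3 positive, 1 negative.
Hence Q is indefinite.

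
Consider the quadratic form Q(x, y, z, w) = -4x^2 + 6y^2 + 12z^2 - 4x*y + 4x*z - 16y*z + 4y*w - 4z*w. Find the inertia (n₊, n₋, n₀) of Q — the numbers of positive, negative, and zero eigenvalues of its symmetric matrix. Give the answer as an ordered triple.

(2, 2, 0)

The associated matrix is A = [[-4, -2, 2, 0], [-2, 6, -8, 2], [2, -8, 12, -2], [0, 2, -2, 0]].
Applying the same elementary operations to the rows and columns of A produces a congruent diagonal matrix with entries -4, 7, 10/7, -4/5.
So there are 2 positive, 2 negative pivots.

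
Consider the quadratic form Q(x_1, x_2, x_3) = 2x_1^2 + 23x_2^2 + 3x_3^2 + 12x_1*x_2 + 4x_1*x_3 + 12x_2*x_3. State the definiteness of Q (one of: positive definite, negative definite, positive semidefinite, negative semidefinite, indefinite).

Write A = [[2, 6, 2], [6, 23, 6], [2, 6, 3]].
Congruent diagonalization of A (simultaneous row and column reduction) yields pivots 2, 5, 1.
Counting signs: 3 positive.
Hence Q is positive definite.

positive definite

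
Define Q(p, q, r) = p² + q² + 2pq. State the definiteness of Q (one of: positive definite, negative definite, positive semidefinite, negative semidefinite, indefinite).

positive semidefinite

Write A = [[1, 1, 0], [1, 1, 0], [0, 0, 0]].
Congruent diagonalization of A (simultaneous row and column reduction) yields pivots 1, 0, 0.
Counting signs: 1 positive, 2 zero.
Hence Q is positive semidefinite.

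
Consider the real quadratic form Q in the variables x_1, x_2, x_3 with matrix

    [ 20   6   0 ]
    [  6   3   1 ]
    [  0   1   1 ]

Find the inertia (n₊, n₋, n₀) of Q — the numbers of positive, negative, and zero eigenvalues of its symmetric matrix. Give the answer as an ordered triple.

(3, 0, 0)

Congruent diagonalization of A (simultaneous row and column reduction) yields pivots 20, 6/5, 1/6.
So there are 3 positive pivots.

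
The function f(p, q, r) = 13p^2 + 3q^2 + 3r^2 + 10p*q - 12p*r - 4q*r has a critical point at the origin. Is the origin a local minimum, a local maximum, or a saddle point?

local minimum

The Hessian at the origin is H = [[26, 10, -12], [10, 6, -4], [-12, -4, 6]].
An LDLᵀ factorisation of H has diagonal entries 26, 28/13, 2/7.
That gives 3 positive pivots.
H is positive definite, so the origin is a strict local minimum.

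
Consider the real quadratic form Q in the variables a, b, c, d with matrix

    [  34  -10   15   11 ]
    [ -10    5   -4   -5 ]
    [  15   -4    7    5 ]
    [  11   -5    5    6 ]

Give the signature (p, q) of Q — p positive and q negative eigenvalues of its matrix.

Applying the same elementary operations to the rows and columns of A produces a congruent diagonal matrix with entries 34, 35/17, 3/10, 2/21.
Counting signs: 4 positive.

(4, 0)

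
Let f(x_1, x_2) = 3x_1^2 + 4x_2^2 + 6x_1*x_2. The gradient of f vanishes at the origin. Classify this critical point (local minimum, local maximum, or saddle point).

local minimum

The Hessian at the origin is H = [[6, 6], [6, 8]].
det H = 6·8 − (6)² = 12 > 0 and H[1,1] = 6 > 0, so H is positive definite.
Therefore the origin is a local minimum.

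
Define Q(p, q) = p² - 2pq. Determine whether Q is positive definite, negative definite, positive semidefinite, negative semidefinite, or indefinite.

indefinite

The symmetric matrix of Q is [[1, -1], [-1, 0]].
For the 2×2 matrix [[1, -1], [-1, 0]]: det = 1·0 − (-1)² = -1, trace = 1.
det < 0 so the eigenvalues have opposite signs; the form is indefinite.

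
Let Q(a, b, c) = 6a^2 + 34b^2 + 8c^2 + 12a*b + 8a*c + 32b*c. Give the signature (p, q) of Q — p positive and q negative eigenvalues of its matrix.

The symmetric matrix is A = [[6, 6, 4], [6, 34, 16], [4, 16, 8]].
Applying the same elementary operations to the rows and columns of A produces a congruent diagonal matrix with entries 6, 28, 4/21.
So there are 3 positive pivots.

(3, 0)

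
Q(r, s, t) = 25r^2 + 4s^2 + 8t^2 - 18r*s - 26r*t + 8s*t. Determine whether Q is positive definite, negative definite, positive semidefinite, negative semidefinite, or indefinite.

Write A = [[25, -9, -13], [-9, 4, 4], [-13, 4, 8]].
An LDLᵀ factorisation of A has diagonal entries 25, 19/25, 12/19.
So there are 3 positive pivots.
Hence Q is positive definite.

positive definite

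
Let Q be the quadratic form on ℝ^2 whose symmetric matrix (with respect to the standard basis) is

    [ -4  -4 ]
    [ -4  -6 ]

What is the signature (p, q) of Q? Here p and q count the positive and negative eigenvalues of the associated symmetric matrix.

Symmetric row and column elimination reduces A to a congruent diagonal form with pivots -4, -2.
So there are 2 negative pivots.

(0, 2)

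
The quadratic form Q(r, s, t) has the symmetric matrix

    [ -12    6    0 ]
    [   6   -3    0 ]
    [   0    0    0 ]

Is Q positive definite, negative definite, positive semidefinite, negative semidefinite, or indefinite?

Congruent diagonalization of A (simultaneous row and column reduction) yields pivots -12, 0, 0.
So there are 1 negative, 2 zero pivots.
Hence Q is negative semidefinite.

negative semidefinite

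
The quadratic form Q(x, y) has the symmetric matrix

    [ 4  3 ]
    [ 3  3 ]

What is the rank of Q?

2

Symmetric row and column elimination reduces A to a congruent diagonal form with pivots 4, 3/4.
Counting signs: 2 positive.
The rank is the number of nonzero pivots: 2.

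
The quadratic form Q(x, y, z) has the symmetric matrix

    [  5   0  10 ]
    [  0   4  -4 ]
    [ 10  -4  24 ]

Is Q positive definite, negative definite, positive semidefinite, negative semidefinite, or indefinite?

positive semidefinite

Congruent diagonalization of A (simultaneous row and column reduction) yields pivots 5, 4, 0.
So there are 2 positive, 1 zero pivots.
Hence Q is positive semidefinite.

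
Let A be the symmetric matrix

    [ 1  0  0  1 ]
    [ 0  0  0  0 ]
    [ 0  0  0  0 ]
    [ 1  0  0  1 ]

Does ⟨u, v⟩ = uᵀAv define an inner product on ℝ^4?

no

Row-reducing A symmetrically gives the diagonal entries 1, 0, 0, 0.
Counting signs: 1 positive, 3 zero.
Hence Q is positive semidefinite.
⟨·,·⟩ is an inner product exactly when A is positive definite.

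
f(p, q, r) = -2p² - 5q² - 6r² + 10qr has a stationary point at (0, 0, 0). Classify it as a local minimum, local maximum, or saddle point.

local maximum

The Hessian at the origin is H = [[-4, 0, 0], [0, -10, 10], [0, 10, -12]].
An LDLᵀ factorisation of H has diagonal entries -4, -10, -2.
So there are 3 negative pivots.
H is negative definite, so the origin is a strict local maximum.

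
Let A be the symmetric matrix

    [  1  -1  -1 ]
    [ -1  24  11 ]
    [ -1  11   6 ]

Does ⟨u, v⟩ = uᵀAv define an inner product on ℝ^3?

An LDLᵀ factorisation of A has diagonal entries 1, 23, 15/23.
So there are 3 positive pivots.
Hence Q is positive definite.
⟨·,·⟩ is an inner product exactly when A is positive definite.

yes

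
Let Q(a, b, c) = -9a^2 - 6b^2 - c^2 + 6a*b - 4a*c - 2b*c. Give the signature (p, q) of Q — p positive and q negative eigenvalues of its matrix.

(0, 2)

The symmetric matrix is A = [[-9, 3, -2], [3, -6, -1], [-2, -1, -1]].
Congruent diagonalization of A (simultaneous row and column reduction) yields pivots -9, -5, 0.
That gives 2 negative, 1 zero pivots.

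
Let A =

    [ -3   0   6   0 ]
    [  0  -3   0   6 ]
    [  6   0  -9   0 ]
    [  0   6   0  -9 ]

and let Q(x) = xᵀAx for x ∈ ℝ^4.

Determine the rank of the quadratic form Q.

An LDLᵀ factorisation of A has diagonal entries -3, -3, 3, 3.
So there are 2 positive, 2 negative pivots.
The rank is the number of nonzero pivots: 4.

4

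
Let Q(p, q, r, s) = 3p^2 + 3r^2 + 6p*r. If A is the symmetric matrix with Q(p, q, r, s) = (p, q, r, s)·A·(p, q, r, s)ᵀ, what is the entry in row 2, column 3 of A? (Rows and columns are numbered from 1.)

The coefficient of q·r in Q is 0. For a symmetric A this equals A[2,3] + A[3,2] = 2·A[2,3].
So A[2,3] = 0/2 = 0.

0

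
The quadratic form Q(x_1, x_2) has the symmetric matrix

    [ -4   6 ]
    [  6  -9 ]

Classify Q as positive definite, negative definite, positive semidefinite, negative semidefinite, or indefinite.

For the 2×2 matrix [[-4, 6], [6, -9]]: det = -4·-9 − (6)² = 0, trace = -13.
det = 0 so one eigenvalue is zero; the form is semidefinite with the sign of the trace.

negative semidefinite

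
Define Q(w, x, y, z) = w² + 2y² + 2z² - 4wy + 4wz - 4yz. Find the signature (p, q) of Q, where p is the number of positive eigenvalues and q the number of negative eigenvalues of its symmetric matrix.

The symmetric matrix is A = [[1, 0, -2, 2], [0, 0, 0, 0], [-2, 0, 2, -2], [2, 0, -2, 2]].
Congruent diagonalization of A (simultaneous row and column reduction) yields pivots 1, 0, -2, 0.
That gives 1 positive, 1 negative, 2 zero pivots.

(1, 1)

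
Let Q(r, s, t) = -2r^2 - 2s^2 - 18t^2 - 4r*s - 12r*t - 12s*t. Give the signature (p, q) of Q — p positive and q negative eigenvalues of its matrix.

The associated matrix is A = [[-2, -2, -6], [-2, -2, -6], [-6, -6, -18]].
Symmetric row and column elimination reduces A to a congruent diagonal form with pivots -2, 0, 0.
That gives 1 negative, 2 zero pivots.

(0, 1)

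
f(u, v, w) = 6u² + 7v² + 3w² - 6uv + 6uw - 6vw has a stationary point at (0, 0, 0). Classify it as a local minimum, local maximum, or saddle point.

local minimum

The Hessian at the origin is H = [[12, -6, 6], [-6, 14, -6], [6, -6, 6]].
An LDLᵀ factorisation of H has diagonal entries 12, 11, 24/11.
Counting signs: 3 positive.
H is positive definite, so the origin is a strict local minimum.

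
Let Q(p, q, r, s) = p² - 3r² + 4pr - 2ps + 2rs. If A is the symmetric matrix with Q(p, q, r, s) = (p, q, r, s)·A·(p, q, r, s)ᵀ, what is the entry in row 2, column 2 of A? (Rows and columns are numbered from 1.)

0

The coefficient of q² in Q is 0, and that is exactly A[2,2].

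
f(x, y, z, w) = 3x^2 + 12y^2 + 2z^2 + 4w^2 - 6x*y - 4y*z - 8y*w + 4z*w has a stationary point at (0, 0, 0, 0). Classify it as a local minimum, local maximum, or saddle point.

local minimum

The Hessian at the origin is H = [[6, -6, 0, 0], [-6, 24, -4, -8], [0, -4, 4, 4], [0, -8, 4, 8]].
Row-reducing H symmetrically gives the diagonal entries 6, 18, 28/9, 20/7.
That gives 4 positive pivots.
H is positive definite, so the origin is a strict local minimum.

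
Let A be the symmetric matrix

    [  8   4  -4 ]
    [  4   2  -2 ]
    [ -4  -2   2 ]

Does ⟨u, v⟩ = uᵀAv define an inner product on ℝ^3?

no

Symmetric row and column elimination reduces A to a congruent diagonal form with pivots 8, 0, 0.
Counting signs: 1 positive, 2 zero.
Hence Q is positive semidefinite.
⟨·,·⟩ is an inner product exactly when A is positive definite.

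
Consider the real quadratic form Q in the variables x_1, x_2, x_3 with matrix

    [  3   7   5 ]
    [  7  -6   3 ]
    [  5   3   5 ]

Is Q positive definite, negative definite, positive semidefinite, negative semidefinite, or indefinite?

Congruent diagonalization of A (simultaneous row and column reduction) yields pivots 3, -67/3, 2/67.
Counting signs: 2 positive, 1 negative.
Hence Q is indefinite.

indefinite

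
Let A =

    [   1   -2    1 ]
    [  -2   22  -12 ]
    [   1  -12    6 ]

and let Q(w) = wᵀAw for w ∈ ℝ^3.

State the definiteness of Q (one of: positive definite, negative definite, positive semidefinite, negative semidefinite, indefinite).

indefinite

Row-reducing A symmetrically gives the diagonal entries 1, 18, -5/9.
That gives 2 positive, 1 negative pivots.
Hence Q is indefinite.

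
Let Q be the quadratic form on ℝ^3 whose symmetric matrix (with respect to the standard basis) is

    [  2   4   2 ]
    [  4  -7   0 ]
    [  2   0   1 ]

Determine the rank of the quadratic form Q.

3

Symmetric row and column elimination reduces A to a congruent diagonal form with pivots 2, -15, 1/15.
That gives 2 positive, 1 negative pivots.
The rank is the number of nonzero pivots: 3.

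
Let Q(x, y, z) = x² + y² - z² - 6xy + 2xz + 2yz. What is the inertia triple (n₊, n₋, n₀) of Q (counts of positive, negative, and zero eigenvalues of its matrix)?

(1, 1, 1)

Write A = [[1, -3, 1], [-3, 1, 1], [1, 1, -1]].
Symmetric row and column elimination reduces A to a congruent diagonal form with pivots 1, -8, 0.
So there are 1 positive, 1 negative, 1 zero pivots.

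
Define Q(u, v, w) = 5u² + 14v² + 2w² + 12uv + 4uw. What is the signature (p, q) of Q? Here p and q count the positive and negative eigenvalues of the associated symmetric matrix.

The symmetric matrix is A = [[5, 6, 2], [6, 14, 0], [2, 0, 2]].
Symmetric row and column elimination reduces A to a congruent diagonal form with pivots 5, 34/5, 6/17.
Counting signs: 3 positive.

(3, 0)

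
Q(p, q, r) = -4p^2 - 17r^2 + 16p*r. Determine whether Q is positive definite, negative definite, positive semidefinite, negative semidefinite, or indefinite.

negative semidefinite

The symmetric matrix is A = [[-4, 0, 8], [0, 0, 0], [8, 0, -17]].
Applying the same elementary operations to the rows and columns of A produces a congruent diagonal matrix with entries -4, 0, -1.
That gives 2 negative, 1 zero pivots.
Hence Q is negative semidefinite.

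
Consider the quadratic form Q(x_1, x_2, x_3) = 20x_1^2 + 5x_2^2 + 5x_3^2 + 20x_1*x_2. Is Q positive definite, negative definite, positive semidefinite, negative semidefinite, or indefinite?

The symmetric matrix is A = [[20, 10, 0], [10, 5, 0], [0, 0, 5]].
Row-reducing A symmetrically gives the diagonal entries 20, 0, 5.
So there are 2 positive, 1 zero pivots.
Hence Q is positive semidefinite.

positive semidefinite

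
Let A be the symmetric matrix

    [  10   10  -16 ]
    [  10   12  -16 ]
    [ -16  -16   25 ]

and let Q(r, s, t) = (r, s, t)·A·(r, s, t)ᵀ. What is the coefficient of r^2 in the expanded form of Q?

10

The coefficient of r^2 is the diagonal entry A[1,1] = 10.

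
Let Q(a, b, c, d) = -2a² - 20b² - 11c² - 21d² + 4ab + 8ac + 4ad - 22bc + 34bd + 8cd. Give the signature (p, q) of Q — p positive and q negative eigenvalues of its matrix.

Write A = [[-2, 2, 4, 2], [2, -20, -11, 17], [4, -11, -11, 4], [2, 17, 4, -21]].
Row-reducing A symmetrically gives the diagonal entries -2, -18, -5/18, 12/5.
That gives 1 positive, 3 negative pivots.

(1, 3)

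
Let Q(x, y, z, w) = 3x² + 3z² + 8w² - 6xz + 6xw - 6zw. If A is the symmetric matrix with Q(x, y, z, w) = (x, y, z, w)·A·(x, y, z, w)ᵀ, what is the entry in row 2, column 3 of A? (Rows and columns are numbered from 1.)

0

The coefficient of y·z in Q is 0. For a symmetric A this equals A[2,3] + A[3,2] = 2·A[2,3].
So A[2,3] = 0/2 = 0.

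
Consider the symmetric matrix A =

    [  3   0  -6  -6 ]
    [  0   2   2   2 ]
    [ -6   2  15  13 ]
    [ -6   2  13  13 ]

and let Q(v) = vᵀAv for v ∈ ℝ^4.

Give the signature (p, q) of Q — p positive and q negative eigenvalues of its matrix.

(3, 1)

Applying the same elementary operations to the rows and columns of A produces a congruent diagonal matrix with entries 3, 2, 1, -2.
So there are 3 positive, 1 negative pivots.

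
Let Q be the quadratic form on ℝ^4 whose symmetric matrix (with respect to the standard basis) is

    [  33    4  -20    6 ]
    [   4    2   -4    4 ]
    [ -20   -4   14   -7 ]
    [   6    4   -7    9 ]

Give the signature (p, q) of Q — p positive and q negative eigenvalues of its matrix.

Symmetric row and column elimination reduces A to a congruent diagonal form with pivots 33, 50/33, 6/25, 5/6.
So there are 4 positive pivots.

(4, 0)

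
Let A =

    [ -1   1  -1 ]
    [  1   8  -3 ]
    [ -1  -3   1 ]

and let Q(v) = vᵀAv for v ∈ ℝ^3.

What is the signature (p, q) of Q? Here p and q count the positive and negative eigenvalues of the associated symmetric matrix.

(2, 1)

Applying the same elementary operations to the rows and columns of A produces a congruent diagonal matrix with entries -1, 9, 2/9.
That gives 2 positive, 1 negative pivots.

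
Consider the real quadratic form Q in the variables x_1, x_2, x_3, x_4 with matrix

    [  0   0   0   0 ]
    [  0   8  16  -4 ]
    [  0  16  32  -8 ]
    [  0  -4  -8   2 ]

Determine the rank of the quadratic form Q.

Row-reducing A symmetrically gives the diagonal entries 0, 8, 0, 0.
So there are 1 positive, 3 zero pivots.
The rank is the number of nonzero pivots: 1.

1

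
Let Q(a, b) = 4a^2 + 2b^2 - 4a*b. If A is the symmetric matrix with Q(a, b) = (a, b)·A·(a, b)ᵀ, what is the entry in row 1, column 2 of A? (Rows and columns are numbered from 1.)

The coefficient of a·b in Q is -4. For a symmetric A this equals A[1,2] + A[2,1] = 2·A[1,2].
So A[1,2] = -4/2 = -2.

-2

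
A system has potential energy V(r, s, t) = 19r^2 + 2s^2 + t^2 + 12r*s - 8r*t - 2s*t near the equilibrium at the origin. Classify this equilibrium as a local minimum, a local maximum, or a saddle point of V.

The Hessian at the origin is H = [[38, 12, -8], [12, 4, -2], [-8, -2, 2]].
An LDLᵀ factorisation of H has diagonal entries 38, 4/19, -1.
Counting signs: 2 positive, 1 negative.
H is indefinite, so the origin is a saddle point.

saddle point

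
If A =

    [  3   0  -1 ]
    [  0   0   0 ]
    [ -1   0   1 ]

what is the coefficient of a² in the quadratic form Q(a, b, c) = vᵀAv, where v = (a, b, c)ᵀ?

The coefficient of a² is the diagonal entry A[1,1] = 3.

3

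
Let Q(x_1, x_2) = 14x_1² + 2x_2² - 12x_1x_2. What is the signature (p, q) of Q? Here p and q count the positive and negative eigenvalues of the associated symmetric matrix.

(1, 1)

The symmetric matrix is A = [[14, -6], [-6, 2]].
Congruent diagonalization of A (simultaneous row and column reduction) yields pivots 14, -4/7.
That gives 1 positive, 1 negative pivots.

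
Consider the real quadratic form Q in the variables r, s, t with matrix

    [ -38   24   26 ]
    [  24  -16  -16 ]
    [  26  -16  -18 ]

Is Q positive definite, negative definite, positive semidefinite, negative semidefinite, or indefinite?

Symmetric row and column elimination reduces A to a congruent diagonal form with pivots -38, -16/19, 0.
Counting signs: 2 negative, 1 zero.
Hence Q is negative semidefinite.

negative semidefinite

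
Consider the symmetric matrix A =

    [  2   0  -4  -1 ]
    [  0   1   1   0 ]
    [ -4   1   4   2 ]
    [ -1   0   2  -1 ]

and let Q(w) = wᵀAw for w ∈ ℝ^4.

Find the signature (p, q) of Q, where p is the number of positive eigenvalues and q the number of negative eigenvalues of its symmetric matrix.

(2, 2)

Congruent diagonalization of A (simultaneous row and column reduction) yields pivots 2, 1, -5, -3/2.
That gives 2 positive, 2 negative pivots.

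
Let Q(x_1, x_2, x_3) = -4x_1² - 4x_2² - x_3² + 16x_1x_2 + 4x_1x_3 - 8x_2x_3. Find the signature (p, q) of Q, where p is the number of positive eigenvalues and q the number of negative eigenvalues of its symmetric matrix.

The associated matrix is A = [[-4, 8, 2], [8, -4, -4], [2, -4, -1]].
Applying the same elementary operations to the rows and columns of A produces a congruent diagonal matrix with entries -4, 12, 0.
So there are 1 positive, 1 negative, 1 zero pivots.

(1, 1)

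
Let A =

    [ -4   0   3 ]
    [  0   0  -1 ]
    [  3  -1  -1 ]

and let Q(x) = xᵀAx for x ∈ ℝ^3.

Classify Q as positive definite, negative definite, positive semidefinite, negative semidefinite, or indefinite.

indefinite

A is congruent to a diagonal matrix with 1 positive, 2 negative and 0 zero entries, so Q is indefinite.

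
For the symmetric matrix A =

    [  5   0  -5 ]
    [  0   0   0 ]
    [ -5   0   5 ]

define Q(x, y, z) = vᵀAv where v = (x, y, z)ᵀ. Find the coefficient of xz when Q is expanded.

-10

The coefficient of xz is A[1,3] + A[3,1] = 2·(-5) = -10.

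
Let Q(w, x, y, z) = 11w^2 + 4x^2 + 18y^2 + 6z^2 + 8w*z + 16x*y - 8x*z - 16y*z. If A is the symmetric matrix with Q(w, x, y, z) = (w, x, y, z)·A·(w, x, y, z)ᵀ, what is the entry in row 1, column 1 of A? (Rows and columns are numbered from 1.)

The coefficient of w^2 in Q is 11, and that is exactly A[1,1].

11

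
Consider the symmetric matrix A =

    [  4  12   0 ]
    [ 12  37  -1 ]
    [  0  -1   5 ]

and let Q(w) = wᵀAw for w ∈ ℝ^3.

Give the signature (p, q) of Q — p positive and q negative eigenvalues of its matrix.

Applying the same elementary operations to the rows and columns of A produces a congruent diagonal matrix with entries 4, 1, 4.
Counting signs: 3 positive.

(3, 0)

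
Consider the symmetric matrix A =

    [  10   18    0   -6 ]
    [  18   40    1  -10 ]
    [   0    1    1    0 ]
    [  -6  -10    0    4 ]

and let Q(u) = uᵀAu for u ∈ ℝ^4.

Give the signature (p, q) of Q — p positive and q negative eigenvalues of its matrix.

(4, 0)

Row-reducing A symmetrically gives the diagonal entries 10, 38/5, 33/38, 10/33.
Counting signs: 4 positive.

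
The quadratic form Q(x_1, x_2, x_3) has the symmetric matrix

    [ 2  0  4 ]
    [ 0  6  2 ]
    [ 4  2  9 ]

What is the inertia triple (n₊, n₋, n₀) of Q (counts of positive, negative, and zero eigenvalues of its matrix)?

Applying the same elementary operations to the rows and columns of A produces a congruent diagonal matrix with entries 2, 6, 1/3.
That gives 3 positive pivots.

(3, 0, 0)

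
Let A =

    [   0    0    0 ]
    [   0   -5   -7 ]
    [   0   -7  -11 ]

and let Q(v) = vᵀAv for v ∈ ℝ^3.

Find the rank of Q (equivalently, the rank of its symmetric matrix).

2

Symmetric row and column elimination reduces A to a congruent diagonal form with pivots 0, -5, -6/5.
That gives 2 negative, 1 zero pivots.
The rank is the number of nonzero pivots: 2.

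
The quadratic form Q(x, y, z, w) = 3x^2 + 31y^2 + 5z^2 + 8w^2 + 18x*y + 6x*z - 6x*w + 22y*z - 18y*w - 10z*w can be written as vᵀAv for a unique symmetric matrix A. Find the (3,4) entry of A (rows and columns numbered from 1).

-5

The coefficient of z·w in Q is -10. For a symmetric A this equals A[3,4] + A[4,3] = 2·A[3,4].
So A[3,4] = -10/2 = -5.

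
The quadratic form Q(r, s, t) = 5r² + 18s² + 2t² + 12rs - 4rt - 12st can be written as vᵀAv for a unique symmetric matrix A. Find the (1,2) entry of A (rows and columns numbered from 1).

6

The coefficient of r·s in Q is 12. For a symmetric A this equals A[1,2] + A[2,1] = 2·A[1,2].
So A[1,2] = 12/2 = 6.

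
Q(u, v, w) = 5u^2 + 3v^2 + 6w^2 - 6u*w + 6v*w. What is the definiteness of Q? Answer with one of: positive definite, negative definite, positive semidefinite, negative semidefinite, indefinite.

positive definite

The symmetric matrix of Q is A = [[5, 0, -3], [0, 3, 3], [-3, 3, 6]].
Leading principal minors: Δ_1 = 5, Δ_2 = 15, Δ_3 = 18.
All leading principal minors are positive, so by Sylvester's criterion Q is positive definite.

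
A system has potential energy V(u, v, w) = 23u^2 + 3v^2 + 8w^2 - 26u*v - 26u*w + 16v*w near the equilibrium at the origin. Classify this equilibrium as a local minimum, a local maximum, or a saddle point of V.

The Hessian at the origin is H = [[46, -26, -26], [-26, 6, 16], [-26, 16, 16]].
Congruent diagonalization of H (simultaneous row and column reduction) yields pivots 46, -200/23, 3/2.
So there are 2 positive, 1 negative pivots.
H is indefinite, so the origin is a saddle point.

saddle point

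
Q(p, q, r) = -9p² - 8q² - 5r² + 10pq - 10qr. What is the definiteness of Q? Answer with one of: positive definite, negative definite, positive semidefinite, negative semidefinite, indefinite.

negative definite

The symmetric matrix of Q is A = [[-9, 5, 0], [5, -8, -5], [0, -5, -5]].
Leading principal minors: Δ_1 = -9, Δ_2 = 47, Δ_3 = -10.
The signs alternate starting with Δ_1 < 0, so by Sylvester's criterion Q is negative definite.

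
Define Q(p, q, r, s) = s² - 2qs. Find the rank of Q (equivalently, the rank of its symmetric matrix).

The symmetric matrix is A = [[0, 0, 0, 0], [0, 0, 0, -1], [0, 0, 0, 0], [0, -1, 0, 1]].
Row reduction of A gives 2 nonzero rows, so rank A = 2.

2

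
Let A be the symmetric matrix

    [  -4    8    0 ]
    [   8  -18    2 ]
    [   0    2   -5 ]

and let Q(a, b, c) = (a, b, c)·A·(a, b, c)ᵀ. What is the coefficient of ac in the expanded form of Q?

The coefficient of ac is A[1,3] + A[3,1] = 2·0 = 0.

0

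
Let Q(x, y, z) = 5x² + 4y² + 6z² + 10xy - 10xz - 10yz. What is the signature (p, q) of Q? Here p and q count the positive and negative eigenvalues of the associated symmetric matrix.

(2, 1)

The symmetric matrix is A = [[5, 5, -5], [5, 4, -5], [-5, -5, 6]].
Row-reducing A symmetrically gives the diagonal entries 5, -1, 1.
Counting signs: 2 positive, 1 negative.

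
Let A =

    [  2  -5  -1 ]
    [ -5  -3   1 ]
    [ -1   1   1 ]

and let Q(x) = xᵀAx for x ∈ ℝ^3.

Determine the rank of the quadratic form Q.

3

An LDLᵀ factorisation of A has diagonal entries 2, -31/2, 20/31.
So there are 2 positive, 1 negative pivots.
The rank is the number of nonzero pivots: 3.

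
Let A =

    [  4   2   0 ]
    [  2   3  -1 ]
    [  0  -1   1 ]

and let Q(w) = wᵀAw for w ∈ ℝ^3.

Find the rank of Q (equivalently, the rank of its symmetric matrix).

Symmetric row and column elimination reduces A to a congruent diagonal form with pivots 4, 2, 1/2.
Counting signs: 3 positive.
The rank is the number of nonzero pivots: 3.

3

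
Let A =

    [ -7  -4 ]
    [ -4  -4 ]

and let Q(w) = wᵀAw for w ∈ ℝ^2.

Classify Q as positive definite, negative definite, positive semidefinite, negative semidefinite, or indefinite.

negative definite

Leading principal minors: Δ_1 = -7, Δ_2 = 12.
The signs alternate starting with Δ_1 < 0, so by Sylvester's criterion Q is negative definite.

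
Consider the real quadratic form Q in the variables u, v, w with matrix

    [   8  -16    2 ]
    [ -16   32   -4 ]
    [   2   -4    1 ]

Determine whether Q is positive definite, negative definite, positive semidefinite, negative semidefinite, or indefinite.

Row-reducing A symmetrically gives the diagonal entries 8, 0, 1/2.
Counting signs: 2 positive, 1 zero.
Hence Q is positive semidefinite.

positive semidefinite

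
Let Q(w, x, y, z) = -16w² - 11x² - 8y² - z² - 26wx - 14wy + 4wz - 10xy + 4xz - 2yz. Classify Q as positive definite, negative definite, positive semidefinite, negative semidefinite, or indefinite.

negative semidefinite

Write A = [[-16, -13, -7, 2], [-13, -11, -5, 2], [-7, -5, -8, -1], [2, 2, -1, -1]].
Symmetric row and column elimination reduces A to a congruent diagonal form with pivots -16, -7/16, -27/7, 0.
So there are 3 negative, 1 zero pivots.
Hence Q is negative semidefinite.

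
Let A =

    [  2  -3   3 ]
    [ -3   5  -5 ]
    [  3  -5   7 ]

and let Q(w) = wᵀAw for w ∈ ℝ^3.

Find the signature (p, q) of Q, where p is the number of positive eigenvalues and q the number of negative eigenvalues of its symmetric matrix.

Row-reducing A symmetrically gives the diagonal entries 2, 1/2, 2.
That gives 3 positive pivots.

(3, 0)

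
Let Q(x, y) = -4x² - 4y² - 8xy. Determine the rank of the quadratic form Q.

Write A = [[-4, -4], [-4, -4]].
Congruent diagonalization of A (simultaneous row and column reduction) yields pivots -4, 0.
Counting signs: 1 negative, 1 zero.
The rank is the number of nonzero pivots: 1.

1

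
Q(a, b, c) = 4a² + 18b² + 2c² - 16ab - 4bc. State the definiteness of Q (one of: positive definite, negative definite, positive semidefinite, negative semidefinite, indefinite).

positive semidefinite

The associated matrix is A = [[4, -8, 0], [-8, 18, -2], [0, -2, 2]].
Row-reducing A symmetrically gives the diagonal entries 4, 2, 0.
So there are 2 positive, 1 zero pivots.
Hence Q is positive semidefinite.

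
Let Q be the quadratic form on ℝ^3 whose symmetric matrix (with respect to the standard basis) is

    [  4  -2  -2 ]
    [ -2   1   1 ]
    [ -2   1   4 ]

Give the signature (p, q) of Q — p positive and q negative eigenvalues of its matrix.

Symmetric row and column elimination reduces A to a congruent diagonal form with pivots 4, 0, 3.
Counting signs: 2 positive, 1 zero.

(2, 0)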